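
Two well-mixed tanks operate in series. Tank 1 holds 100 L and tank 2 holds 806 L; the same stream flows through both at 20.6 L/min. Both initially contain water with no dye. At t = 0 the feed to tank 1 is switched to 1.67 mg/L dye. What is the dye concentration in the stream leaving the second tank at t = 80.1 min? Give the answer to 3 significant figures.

1.42 mg/L

Species balance on tank i: dCᵢ/dt = (Cᵢ₋₁ − Cᵢ)/τᵢ with τᵢ = Vᵢ/Q.
τ₁ = 100/20.6 = 4.8544 min; τ₂ = 806/20.6 = 39.126 min.
Tank 1: C₁ = C_in(1 − e^(−t/τ₁)). Tank 2 (τ₁ ≠ τ₂): C₂ = C_in[1 − (τ₁ e^(−t/τ₁) − τ₂ e^(−t/τ₂))/(τ₁ − τ₂)].
At t = 80.1: e^(−t/τ₁) = 6.8215e-08, e^(−t/τ₂) = 0.12909.
C₂ = 1.67·[1 − (4.8544·6.8215e-08 − 39.126·0.12909)/(-34.272)] = 1.67·0.85262 = 1.4239 mg/L.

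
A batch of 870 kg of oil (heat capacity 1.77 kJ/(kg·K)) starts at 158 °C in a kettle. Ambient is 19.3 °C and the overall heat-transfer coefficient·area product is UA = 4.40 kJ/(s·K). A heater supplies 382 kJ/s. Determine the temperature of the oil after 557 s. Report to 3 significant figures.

117 °C

M c_p dT/dt = −UA(T − T_amb) + Q̇.
dT/dt = (T_ss − T)/τ with T_ss = T_amb + Q̇/UA = 19.3 + 382/4.40 = 106.12 °C, τ = M c_p/UA = 870·1.77/4.40 = 349.98 s.
Integrating: T(t) = T_ss + (T₀ − T_ss) e^(−t/τ).
T(557) = 106.12 + (51.882)·0.20361 = 116.68 °C.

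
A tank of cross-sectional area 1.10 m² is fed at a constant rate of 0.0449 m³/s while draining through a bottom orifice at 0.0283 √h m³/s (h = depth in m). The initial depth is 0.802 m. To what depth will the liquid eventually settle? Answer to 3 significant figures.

2.52 m

Unsteady balance on liquid volume: A dh/dt = Q_in − 0.0283 √h. At steady state dh/dt = 0:
Q_in = 0.0283 √h_ss ⇒ √h_ss = 0.0449/0.0283 = 1.5866.
h_ss = 1.5866² = 2.5172 m. (Since h₀ = 0.802 m < h_ss, the level will rise toward this value.)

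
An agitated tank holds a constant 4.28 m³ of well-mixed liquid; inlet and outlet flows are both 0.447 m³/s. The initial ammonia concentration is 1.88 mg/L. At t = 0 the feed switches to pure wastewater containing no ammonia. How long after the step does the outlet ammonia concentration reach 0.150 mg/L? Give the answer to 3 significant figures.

Unsteady species balance (constant V, well mixed): V dC/dt = Q(C_in − C), so τ = V/Q = 9.5749 s.
C(t) = C_in + (C₀ − C_in) e^(−t/τ). Set C = 0.150 and solve for t:
e^(−t/τ) = (C − C_in)/(C₀ − C_in) = (0.150 − 0)/(1.88 − 0) = 0.079787
t = −τ ln(…) = 9.5749 × 2.5284 = 24.209 s.

24.2 s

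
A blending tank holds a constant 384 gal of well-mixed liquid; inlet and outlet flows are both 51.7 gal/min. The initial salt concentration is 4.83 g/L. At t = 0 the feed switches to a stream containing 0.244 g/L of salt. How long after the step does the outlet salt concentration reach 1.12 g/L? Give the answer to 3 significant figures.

12.3 min

Species balance: V dC/dt = Q(C_in − C) ⇒ τ = V/Q = 7.4275 min.
C(t) = C_in + (C₀ − C_in) e^(−t/τ). Set C = 1.12 and solve for t:
e^(−t/τ) = (C − C_in)/(C₀ − C_in) = (1.12 − 0.244)/(4.83 − 0.244) = 0.19102
t = −τ ln(…) = 7.4275 × 1.6554 = 12.295 min.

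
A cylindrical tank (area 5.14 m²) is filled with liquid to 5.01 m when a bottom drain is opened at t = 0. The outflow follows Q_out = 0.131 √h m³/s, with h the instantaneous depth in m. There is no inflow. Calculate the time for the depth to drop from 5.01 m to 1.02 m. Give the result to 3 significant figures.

96.4 s

With no inflow, A dh/dt = −0.131 √h.
This is separable: 2 d(√h)/dt = −0.131/A, so √h = √h₀ − (0.131/(2A)) t.
t = 2A(√h₀ − √h)/0.131 = 2·5.14·(√5.01 − √1.02)/0.131
  = 10.280 × (2.2383 − 1.0100) / 0.131 = 96.393 s.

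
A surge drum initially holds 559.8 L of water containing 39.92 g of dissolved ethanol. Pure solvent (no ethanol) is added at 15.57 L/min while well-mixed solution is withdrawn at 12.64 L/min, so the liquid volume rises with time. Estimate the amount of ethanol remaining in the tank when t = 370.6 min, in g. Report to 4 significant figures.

0.3810 g

Total volume: dV/dt = Q_in − Q_out = 2.93000 L/min, so V(t) = 559.8 + 2.93000 t and V(370.6) = 1645.66 L.
Solute balance: dm/dt = 0 − Q_out C = −Q_out m/V(t).
dm/m = −Q_out dt/(V₀ + 2.93000 t); integrating gives ln(m/m₀) = −(Q_out/(Q_in−Q_out)) ln(V/V₀).
m = m₀ (V₀/V)^(Q_out/(Q_in−Q_out)) = 39.92 × (559.8/1645.66)^(4.31399) = 0.380994 g.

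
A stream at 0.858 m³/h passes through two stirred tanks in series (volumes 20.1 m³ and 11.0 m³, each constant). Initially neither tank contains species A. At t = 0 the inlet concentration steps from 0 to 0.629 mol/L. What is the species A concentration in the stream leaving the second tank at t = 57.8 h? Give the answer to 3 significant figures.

0.520 mol/L

Time constants: τᵢ = Vᵢ/Q for each well-mixed tank.
τ₁ = 20.1/0.858 = 23.427 h; τ₂ = 11.0/0.858 = 12.821 h.
Solving the cascade with C₁(0)=C₂(0)=0 gives C₂(t) = C_in[1 − (τ₁ e^(−t/τ₁) − τ₂ e^(−t/τ₂))/(τ₁ − τ₂)].
At t = 57.8: e^(−t/τ₁) = 0.084815, e^(−t/τ₂) = 0.011016.
C₂ = 0.629·[1 − (23.427·0.084815 − 12.821·0.011016)/(10.606)] = 0.629·0.82598 = 0.51954 mol/L.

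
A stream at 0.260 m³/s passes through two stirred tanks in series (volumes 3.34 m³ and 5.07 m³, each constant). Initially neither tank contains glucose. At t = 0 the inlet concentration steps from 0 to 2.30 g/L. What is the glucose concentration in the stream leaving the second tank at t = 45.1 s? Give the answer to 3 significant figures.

Each tank obeys Vᵢ dCᵢ/dt = Q(Cᵢ₋₁ − Cᵢ), so τᵢ = Vᵢ/Q.
τ₁ = 3.34/0.260 = 12.846 s; τ₂ = 5.07/0.260 = 19.500 s.
Solving the cascade with C₁(0)=C₂(0)=0 gives C₂(t) = C_in[1 − (τ₁ e^(−t/τ₁) − τ₂ e^(−t/τ₂))/(τ₁ − τ₂)].
At t = 45.1: e^(−t/τ₁) = 0.029874, e^(−t/τ₂) = 0.098982.
C₂ = 2.30·[1 − (12.846·0.029874 − 19.500·0.098982)/(-6.6538)] = 2.30·0.76760 = 1.7655 g/L.

1.77 g/L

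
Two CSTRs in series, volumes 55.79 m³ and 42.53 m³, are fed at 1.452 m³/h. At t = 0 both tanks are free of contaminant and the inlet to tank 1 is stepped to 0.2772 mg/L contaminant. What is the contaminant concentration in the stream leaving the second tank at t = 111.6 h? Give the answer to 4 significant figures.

0.2330 mg/L

Species balance on tank i: dCᵢ/dt = (Cᵢ₋₁ − Cᵢ)/τᵢ with τᵢ = Vᵢ/Q.
τ₁ = 55.79/1.452 = 38.4229 h; τ₂ = 42.53/1.452 = 29.2906 h.
Solving the cascade with C₁(0)=C₂(0)=0 gives C₂(t) = C_in[1 − (τ₁ e^(−t/τ₁) − τ₂ e^(−t/τ₂))/(τ₁ − τ₂)].
At t = 111.6: e^(−t/τ₁) = 0.0547750, e^(−t/τ₂) = 0.0221461.
C₂ = 0.2772·[1 − (38.4229·0.0547750 − 29.2906·0.0221461)/(9.13223)] = 0.2772·0.840571 = 0.233006 mg/L.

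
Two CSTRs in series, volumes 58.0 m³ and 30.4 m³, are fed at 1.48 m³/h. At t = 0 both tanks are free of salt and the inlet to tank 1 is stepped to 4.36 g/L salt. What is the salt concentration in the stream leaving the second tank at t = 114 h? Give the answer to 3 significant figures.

Each tank obeys Vᵢ dCᵢ/dt = Q(Cᵢ₋₁ − Cᵢ), so τᵢ = Vᵢ/Q.
τ₁ = 58.0/1.48 = 39.189 h; τ₂ = 30.4/1.48 = 20.541 h.
Solving the cascade with C₁(0)=C₂(0)=0 gives C₂(t) = C_in[1 − (τ₁ e^(−t/τ₁) − τ₂ e^(−t/τ₂))/(τ₁ − τ₂)].
At t = 114: e^(−t/τ₁) = 0.054532, e^(−t/τ₂) = 0.0038875.
C₂ = 4.36·[1 − (39.189·0.054532 − 20.541·0.0038875)/(18.649)] = 4.36·0.88969 = 3.8790 g/L.

3.88 g/L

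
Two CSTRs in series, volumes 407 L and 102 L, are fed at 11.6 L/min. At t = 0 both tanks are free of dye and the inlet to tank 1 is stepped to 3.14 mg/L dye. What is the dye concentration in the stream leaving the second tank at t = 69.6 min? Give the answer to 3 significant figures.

Time constants: τᵢ = Vᵢ/Q for each well-mixed tank.
τ₁ = 407/11.6 = 35.086 min; τ₂ = 102/11.6 = 8.7931 min.
Solving the cascade with C₁(0)=C₂(0)=0 gives C₂(t) = C_in[1 − (τ₁ e^(−t/τ₁) − τ₂ e^(−t/τ₂))/(τ₁ − τ₂)].
At t = 69.6: e^(−t/τ₁) = 0.13756, e^(−t/τ₂) = 0.00036512.
C₂ = 3.14·[1 − (35.086·0.13756 − 8.7931·0.00036512)/(26.293)] = 3.14·0.81656 = 2.5640 mg/L.

2.56 mg/L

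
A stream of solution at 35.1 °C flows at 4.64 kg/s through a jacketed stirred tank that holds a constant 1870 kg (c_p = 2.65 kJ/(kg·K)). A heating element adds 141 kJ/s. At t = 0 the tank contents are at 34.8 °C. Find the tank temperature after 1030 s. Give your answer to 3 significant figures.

45.7 °C

First-law balance (no shaft work): M c_p dT/dt = ṁ c_p (T_in − T) + 141.
τ = M/ṁ = 403.02 s; T_ss = T_in + Q̇/(ṁ c_p) = 35.1 + 141/(4.64·2.65) = 46.567 °C.
Solution: T(t) = T_ss + (T₀ − T_ss) e^(−t/τ).
T(1030) = 46.567 + (-11.767)·e^(−1030/403.02) = 46.567 + (-11.767)·0.077636 = 45.654 °C.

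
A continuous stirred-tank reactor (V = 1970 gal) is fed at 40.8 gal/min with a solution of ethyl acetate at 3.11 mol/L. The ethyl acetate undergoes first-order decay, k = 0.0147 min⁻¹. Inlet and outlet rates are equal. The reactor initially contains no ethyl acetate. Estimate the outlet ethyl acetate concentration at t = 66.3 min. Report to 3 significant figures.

Accumulation = in − out − consumed: V dC/dt = Q C_in − Q C − k V C.
dC/dt = (Q/V) C_in − (Q/V + k) C; effective rate a = Q/V + k = 0.020711 + 0.0147 = 0.035411 min⁻¹.
C_ss = Q C_in/(Q + kV) = 1.8189 mol/L; C(t) = C_ss + (C₀ − C_ss) e^(−a t).
C(66.3) = 1.8189 + (-1.8189)·e^(−0.035411·66.3) = 1.8189 + (-1.8189)·0.095586 = 1.6451 mol/L.

1.65 mol/L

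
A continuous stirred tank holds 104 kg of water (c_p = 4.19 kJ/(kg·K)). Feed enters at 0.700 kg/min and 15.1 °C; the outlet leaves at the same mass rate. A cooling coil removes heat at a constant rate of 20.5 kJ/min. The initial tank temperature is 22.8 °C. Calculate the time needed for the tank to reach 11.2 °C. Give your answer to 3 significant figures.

M c_p dT/dt = ṁ c_p (T_in − T) − Q̇.
τ = M/ṁ = 148.57 min; T_ss = T_in − Q̇/(ṁ c_p) = 8.1106 °C.
T(t) = T_ss + (T₀ − T_ss) e^(−t/τ). Set T = 11.2:
e^(−t/τ) = (11.2 − 8.1106)/(22.8 − 8.1106) = 0.21032
t = −148.57 · ln(0.21032) = 231.64 min.

232 min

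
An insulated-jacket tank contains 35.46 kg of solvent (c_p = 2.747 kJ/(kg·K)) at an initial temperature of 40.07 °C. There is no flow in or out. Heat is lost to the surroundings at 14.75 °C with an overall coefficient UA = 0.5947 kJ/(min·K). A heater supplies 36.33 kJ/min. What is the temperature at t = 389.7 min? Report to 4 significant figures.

72.53 °C

Lumped-capacitance energy balance: M c_p dT/dt = UA(T_amb − T) + Q̇.
dT/dt = (T_ss − T)/τ with T_ss = T_amb + Q̇/UA = 14.75 + 36.33/0.5947 = 75.8396 °C, τ = M c_p/UA = 35.46·2.747/0.5947 = 163.795 min.
This is linear first-order; T(t) = T_ss + (T₀ − T_ss) e^(−t/τ).
T(389.7) = 75.8396 + (-35.7696)·0.0926246 = 72.5265 °C.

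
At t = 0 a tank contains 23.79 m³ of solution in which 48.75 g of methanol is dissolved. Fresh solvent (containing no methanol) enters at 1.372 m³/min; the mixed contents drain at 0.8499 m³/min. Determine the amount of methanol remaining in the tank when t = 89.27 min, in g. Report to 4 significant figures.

8.337 g

Let m(t) be the amount of methanol. Volume: V(t) = V₀ + (Q_in − Q_out) t = 23.79 + 0.522100 t; V(89.27) = 70.3979 m³.
Species balance (pure solvent in): dm/dt = −Q_out · m/V(t).
dm/m = −Q_out dt/(V₀ + 0.522100 t); integrating gives ln(m/m₀) = −(Q_out/(Q_in−Q_out)) ln(V/V₀).
m = m₀ (V₀/V)^(Q_out/(Q_in−Q_out)) = 48.75 × (23.79/70.3979)^(1.62785) = 8.33660 g.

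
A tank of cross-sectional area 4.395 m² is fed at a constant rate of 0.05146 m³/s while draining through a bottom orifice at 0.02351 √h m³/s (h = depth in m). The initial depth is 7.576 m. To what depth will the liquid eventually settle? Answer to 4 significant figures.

4.791 m

A dh/dt = Q_in − 0.02351 √h. Steady state requires inflow = outflow:
Q_in = 0.02351 √h_ss ⇒ √h_ss = 0.05146/0.02351 = 2.18886.
h_ss = 2.18886² = 4.79109 m. (Since h₀ = 7.576 m > h_ss, the level will fall toward this value.)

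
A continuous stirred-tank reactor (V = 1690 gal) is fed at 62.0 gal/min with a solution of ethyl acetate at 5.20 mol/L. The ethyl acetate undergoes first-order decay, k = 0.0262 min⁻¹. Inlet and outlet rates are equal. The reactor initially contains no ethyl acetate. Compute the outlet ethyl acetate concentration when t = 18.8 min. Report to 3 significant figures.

2.10 mol/L

Accumulation = in − out − consumed: V dC/dt = Q C_in − Q C − k V C.
dC/dt = (Q/V) C_in − (Q/V + k) C; effective rate a = Q/V + k = 0.036686 + 0.0262 = 0.062886 min⁻¹.
C_ss = Q C_in/(Q + kV) = 3.0336 mol/L; C(t) = C_ss + (C₀ − C_ss) e^(−a t).
C(18.8) = 3.0336 + (-3.0336)·e^(−0.062886·18.8) = 3.0336 + (-3.0336)·0.30658 = 2.1035 mol/L.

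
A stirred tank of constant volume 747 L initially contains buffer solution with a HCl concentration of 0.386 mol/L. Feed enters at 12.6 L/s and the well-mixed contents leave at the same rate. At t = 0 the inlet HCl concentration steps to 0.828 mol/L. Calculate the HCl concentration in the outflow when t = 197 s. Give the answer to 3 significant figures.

Unsteady species balance (constant V, well mixed): V dC/dt = Q(C_in − C).
So dC/dt = (C_in − C)/τ with τ = V/Q = 747/12.6 = 59.286 s.
This is linear first-order; C(t) = C_in + (C₀ − C_in) e^(−t/τ).
C(197) = 0.828 + (0.386 − 0.828)·e^(−197/59.286) = 0.828 + (-0.44200)·0.036048 = 0.81207 mol/L.

0.812 mol/L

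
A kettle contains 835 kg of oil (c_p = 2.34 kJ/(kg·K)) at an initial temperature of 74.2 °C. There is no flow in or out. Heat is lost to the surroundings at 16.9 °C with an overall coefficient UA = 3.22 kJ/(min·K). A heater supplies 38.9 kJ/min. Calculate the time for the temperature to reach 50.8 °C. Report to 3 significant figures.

442 min

First-law balance (no shaft work): M c_p dT/dt = −UA(T − T_amb) + Q̇.
τ = M c_p/UA = 606.80 min; T_ss = T_amb + Q̇/UA = 16.9 + 38.9/3.22 = 28.981 °C.
T(t) = T_ss + (T₀ − T_ss)e^(−t/τ); set T = 50.8:
t = −τ ln[(T − T_ss)/(T₀ − T_ss)] = −606.80 · ln(0.48252) = 442.19 min.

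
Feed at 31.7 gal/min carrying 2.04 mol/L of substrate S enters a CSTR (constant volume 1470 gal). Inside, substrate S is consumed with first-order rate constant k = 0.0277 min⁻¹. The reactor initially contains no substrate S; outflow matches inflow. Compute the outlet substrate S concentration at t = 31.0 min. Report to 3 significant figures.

0.699 mol/L

V dC/dt = Q(C_in − C) − k V C.
This is linear with rate a = Q/V + k = 0.049265 min⁻¹.
C_ss = Q C_in/(Q + kV) = 0.89297 mol/L; C(t) = C_ss + (C₀ − C_ss) e^(−a t).
C(31.0) = 0.89297 + (-0.89297)·e^(−0.049265·31.0) = 0.89297 + (-0.89297)·0.21714 = 0.69907 mol/L.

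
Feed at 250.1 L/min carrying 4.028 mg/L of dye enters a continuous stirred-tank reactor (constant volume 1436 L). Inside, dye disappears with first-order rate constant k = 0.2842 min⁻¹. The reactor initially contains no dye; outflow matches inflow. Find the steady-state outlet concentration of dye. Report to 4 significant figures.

1.531 mg/L

Accumulation = in − out − consumed: V dC/dt = Q C_in − Q C − k V C.
Steady state (dC/dt = 0): C_ss = Q C_in/(Q + kV) = C_in/(1 + kV/Q).
C_ss = 250.1·4.028/(250.1 + 0.2842·1436) = 1007.40/658.211 = 1.53052 mg/L.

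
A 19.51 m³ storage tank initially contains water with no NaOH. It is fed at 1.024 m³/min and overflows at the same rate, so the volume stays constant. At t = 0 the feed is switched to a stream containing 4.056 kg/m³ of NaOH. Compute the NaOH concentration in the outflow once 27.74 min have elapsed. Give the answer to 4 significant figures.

3.110 kg/m³

Unsteady species balance (constant V, well mixed): V dC/dt = Q(C_in − C).
Rewrite as dC/dt + C/τ = C_in/τ, τ = V/Q = 19.0527 min.
Integrating: C(t) = C_in + (C₀ − C_in) e^(−t/τ).
C(27.74) = 4.056 + (0 − 4.056)·e^(−27.74/19.0527) = 4.056 + (-4.05600)·0.233177 = 3.11024 kg/m³.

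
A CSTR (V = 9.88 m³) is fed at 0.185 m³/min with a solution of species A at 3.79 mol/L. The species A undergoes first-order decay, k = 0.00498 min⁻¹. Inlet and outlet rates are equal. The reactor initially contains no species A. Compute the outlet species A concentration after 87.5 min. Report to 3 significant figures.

2.62 mol/L

Accumulation = in − out − consumed: V dC/dt = Q C_in − Q C − k V C.
This is linear with rate a = Q/V + k = 0.023705 min⁻¹.
C_ss = Q C_in/(Q + kV) = 2.9938 mol/L; C(t) = C_ss + (C₀ − C_ss) e^(−a t).
C(87.5) = 2.9938 + (-2.9938)·e^(−0.023705·87.5) = 2.9938 + (-2.9938)·0.12566 = 2.6176 mol/L.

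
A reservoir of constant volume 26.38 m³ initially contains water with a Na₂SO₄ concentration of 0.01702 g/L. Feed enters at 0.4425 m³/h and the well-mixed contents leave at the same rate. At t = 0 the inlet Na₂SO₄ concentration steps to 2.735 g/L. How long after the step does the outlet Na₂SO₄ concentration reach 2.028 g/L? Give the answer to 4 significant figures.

80.28 h

Accumulation = in − out for the solute gives V dC/dt = Q(C_in − C), so τ = V/Q = 59.6158 h.
C(t) = C_in + (C₀ − C_in) e^(−t/τ). Set C = 2.028 and solve for t:
e^(−t/τ) = (C − C_in)/(C₀ − C_in) = (2.028 − 2.735)/(0.01702 − 2.735) = 0.260120
t = −τ ln(…) = 59.6158 × 1.34661 = 80.2795 h.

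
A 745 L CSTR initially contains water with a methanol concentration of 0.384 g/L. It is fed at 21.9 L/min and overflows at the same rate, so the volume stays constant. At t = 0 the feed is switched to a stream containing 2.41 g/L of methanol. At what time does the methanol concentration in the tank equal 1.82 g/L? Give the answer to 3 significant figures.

Mass balance on the solute (V constant): V dC/dt = Q(C_in − C), so τ = V/Q = 34.018 min.
C(t) = C_in + (C₀ − C_in) e^(−t/τ). Set C = 1.82 and solve for t:
e^(−t/τ) = (C − C_in)/(C₀ − C_in) = (1.82 − 2.41)/(0.384 − 2.41) = 0.29121
t = −τ ln(…) = 34.018 × 1.2337 = 41.968 min.

42.0 min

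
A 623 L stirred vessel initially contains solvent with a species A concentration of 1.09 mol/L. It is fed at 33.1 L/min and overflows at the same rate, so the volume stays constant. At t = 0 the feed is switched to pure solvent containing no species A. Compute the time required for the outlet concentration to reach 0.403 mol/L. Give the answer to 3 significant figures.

Unsteady species balance (constant V, well mixed): V dC/dt = Q(C_in − C), so τ = V/Q = 18.822 min.
C(t) = C_in + (C₀ − C_in) e^(−t/τ). Set C = 0.403 and solve for t:
e^(−t/τ) = (C − C_in)/(C₀ − C_in) = (0.403 − 0)/(1.09 − 0) = 0.36972
t = −τ ln(…) = 18.822 × 0.99500 = 18.728 min.

18.7 min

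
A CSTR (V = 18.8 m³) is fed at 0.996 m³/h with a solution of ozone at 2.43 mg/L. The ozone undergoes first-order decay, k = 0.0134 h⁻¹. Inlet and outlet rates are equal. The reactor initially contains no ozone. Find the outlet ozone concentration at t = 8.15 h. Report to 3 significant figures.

V dC/dt = Q(C_in − C) − k V C.
dC/dt = (Q/V) C_in − (Q/V + k) C; effective rate a = Q/V + k = 0.052979 + 0.0134 = 0.066379 h⁻¹.
C_ss = Q C_in/(Q + kV) = 1.9395 mg/L; C(t) = C_ss + (C₀ − C_ss) e^(−a t).
C(8.15) = 1.9395 + (-1.9395)·e^(−0.066379·8.15) = 1.9395 + (-1.9395)·0.58217 = 0.81035 mg/L.

0.810 mg/L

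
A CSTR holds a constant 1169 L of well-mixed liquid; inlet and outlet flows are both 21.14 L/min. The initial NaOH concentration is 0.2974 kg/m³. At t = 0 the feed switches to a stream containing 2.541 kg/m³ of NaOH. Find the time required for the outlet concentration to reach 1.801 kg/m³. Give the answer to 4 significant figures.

61.34 min

Species balance: V dC/dt = Q(C_in − C) ⇒ τ = V/Q = 55.2980 min.
C(t) = C_in + (C₀ − C_in) e^(−t/τ). Set C = 1.801 and solve for t:
e^(−t/τ) = (C − C_in)/(C₀ − C_in) = (1.801 − 2.541)/(0.2974 − 2.541) = 0.329827
t = −τ ln(…) = 55.2980 × 1.10919 = 61.3358 min.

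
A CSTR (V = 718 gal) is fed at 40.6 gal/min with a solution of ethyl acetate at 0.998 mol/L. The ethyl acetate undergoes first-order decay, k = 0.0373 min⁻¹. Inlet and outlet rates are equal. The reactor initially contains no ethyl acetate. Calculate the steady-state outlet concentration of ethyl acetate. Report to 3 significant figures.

Accumulation = in − out − consumed: V dC/dt = Q C_in − Q C − k V C.
At steady state: 0 = Q C_in − (Q + kV) C_ss, so C_ss = Q C_in/(Q + kV).
C_ss = 40.6·0.998/(40.6 + 0.0373·718) = 40.519/67.381 = 0.60134 mol/L.

0.601 mol/L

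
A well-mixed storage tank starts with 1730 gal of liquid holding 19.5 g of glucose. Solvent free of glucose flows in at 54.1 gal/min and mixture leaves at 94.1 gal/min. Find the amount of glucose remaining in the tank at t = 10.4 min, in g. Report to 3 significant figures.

10.2 g

Total volume: dV/dt = Q_in − Q_out = -40.000 gal/min, so V(t) = 1730 − 40.000 t and V(10.4) = 1314.0 gal.
Solute balance: dm/dt = 0 − Q_out C = −Q_out m/V(t).
Separate: dm/m = −Q_out dt/V(t) ⇒ ln(m/m₀) = −(Q_out/(Q_in−Q_out)) ln(V/V₀).
m = m₀ (V₀/V)^(Q_out/(Q_in−Q_out)) = 19.5 × (1730/1314.0)^(-2.3525) = 10.210 g.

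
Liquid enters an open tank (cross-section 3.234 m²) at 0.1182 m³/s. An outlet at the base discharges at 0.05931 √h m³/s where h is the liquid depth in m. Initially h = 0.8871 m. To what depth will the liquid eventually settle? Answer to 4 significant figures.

3.972 m

Level balance: A dh/dt = 0.1182 − 0.05931 √h. Setting dh/dt = 0:
Q_in = 0.05931 √h_ss ⇒ √h_ss = 0.1182/0.05931 = 1.99292.
h_ss = 1.99292² = 3.97172 m. (Since h₀ = 0.8871 m < h_ss, the level will rise toward this value.)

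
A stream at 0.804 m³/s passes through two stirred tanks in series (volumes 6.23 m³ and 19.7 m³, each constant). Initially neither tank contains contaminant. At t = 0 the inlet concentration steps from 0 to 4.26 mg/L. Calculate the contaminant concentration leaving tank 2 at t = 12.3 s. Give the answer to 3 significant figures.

0.892 mg/L

Each tank obeys Vᵢ dCᵢ/dt = Q(Cᵢ₋₁ − Cᵢ), so τᵢ = Vᵢ/Q.
τ₁ = 6.23/0.804 = 7.7488 s; τ₂ = 19.7/0.804 = 24.502 s.
Tank 1: C₁ = C_in(1 − e^(−t/τ₁)). Tank 2 (τ₁ ≠ τ₂): C₂ = C_in[1 − (τ₁ e^(−t/τ₁) − τ₂ e^(−t/τ₂))/(τ₁ − τ₂)].
At t = 12.3: e^(−t/τ₁) = 0.20447, e^(−t/τ₂) = 0.60532.
C₂ = 4.26·[1 − (7.7488·0.20447 − 24.502·0.60532)/(-16.754)] = 4.26·0.20927 = 0.89151 mg/L.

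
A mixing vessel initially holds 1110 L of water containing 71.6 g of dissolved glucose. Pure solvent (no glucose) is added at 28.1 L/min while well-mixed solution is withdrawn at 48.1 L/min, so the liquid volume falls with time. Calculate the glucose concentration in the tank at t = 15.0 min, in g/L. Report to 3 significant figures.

0.0414 g/L

Total volume: dV/dt = Q_in − Q_out = -20.000 L/min, so V(t) = 1110 − 20.000 t and V(15.0) = 810.00 L.
No glucose enters, so dm/dt = −Q_out · (m/V).
Separate: dm/m = −Q_out dt/V(t) ⇒ ln(m/m₀) = −(Q_out/(Q_in−Q_out)) ln(V/V₀).
m = m₀ (V₀/V)^(Q_out/(Q_in−Q_out)) = 71.6 × (1110/810.00)^(-2.4050) = 33.560 g.
C = m/V = 33.560/810.00 = 0.041432 g/L.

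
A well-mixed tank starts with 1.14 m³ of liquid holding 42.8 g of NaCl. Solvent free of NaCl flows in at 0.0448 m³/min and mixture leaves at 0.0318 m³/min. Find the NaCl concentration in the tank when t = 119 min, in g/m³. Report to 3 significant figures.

1.96 g/m³

Let m(t) be the amount of NaCl. Volume: V(t) = V₀ + (Q_in − Q_out) t = 1.14 + 0.013000 t; V(119) = 2.6870 m³.
Solute balance: dm/dt = 0 − Q_out C = −Q_out m/V(t).
Separate: dm/m = −Q_out dt/V(t) ⇒ ln(m/m₀) = −(Q_out/(Q_in−Q_out)) ln(V/V₀).
m = m₀ (V₀/V)^(Q_out/(Q_in−Q_out)) = 42.8 × (1.14/2.6870)^(2.4462) = 5.2552 g.
C = m/V = 5.2552/2.6870 = 1.9558 g/m³.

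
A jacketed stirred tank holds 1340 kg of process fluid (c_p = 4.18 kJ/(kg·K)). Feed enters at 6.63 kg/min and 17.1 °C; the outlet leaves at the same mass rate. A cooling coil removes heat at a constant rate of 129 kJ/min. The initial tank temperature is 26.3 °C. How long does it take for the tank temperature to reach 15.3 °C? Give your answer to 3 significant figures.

319 min

Unsteady energy balance on the tank contents: M c_p dT/dt = ṁ c_p (T_in − T) − 129.
τ = M/ṁ = 202.11 min; T_ss = T_in − Q̇/(ṁ c_p) = 12.445 °C.
T(t) = T_ss + (T₀ − T_ss) e^(−t/τ). Set T = 15.3:
e^(−t/τ) = (15.3 − 12.445)/(26.3 − 12.445) = 0.20605
t = −202.11 · ln(0.20605) = 319.26 min.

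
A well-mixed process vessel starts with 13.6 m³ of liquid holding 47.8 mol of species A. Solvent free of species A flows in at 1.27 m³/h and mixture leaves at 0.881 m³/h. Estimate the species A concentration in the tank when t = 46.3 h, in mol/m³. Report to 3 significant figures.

Total volume: dV/dt = Q_in − Q_out = 0.38900 m³/h, so V(t) = 13.6 + 0.38900 t and V(46.3) = 31.611 m³.
No species A enters, so dm/dt = −Q_out · (m/V).
dm/m = −Q_out dt/(V₀ + 0.38900 t); integrating gives ln(m/m₀) = −(Q_out/(Q_in−Q_out)) ln(V/V₀).
m = m₀ (V₀/V)^(Q_out/(Q_in−Q_out)) = 47.8 × (13.6/31.611)^(2.2648) = 7.0770 mol.
C = m/V = 7.0770/31.611 = 0.22388 mol/m³.

0.224 mol/m³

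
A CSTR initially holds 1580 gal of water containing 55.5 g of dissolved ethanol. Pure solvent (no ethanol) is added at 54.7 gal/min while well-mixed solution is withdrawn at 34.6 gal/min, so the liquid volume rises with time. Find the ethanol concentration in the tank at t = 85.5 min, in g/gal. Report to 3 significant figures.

Total volume: dV/dt = Q_in − Q_out = 20.100 gal/min, so V(t) = 1580 + 20.100 t and V(85.5) = 3298.6 gal.
Species balance (pure solvent in): dm/dt = −Q_out · m/V(t).
Separate: dm/m = −Q_out dt/V(t) ⇒ ln(m/m₀) = −(Q_out/(Q_in−Q_out)) ln(V/V₀).
m = m₀ (V₀/V)^(Q_out/(Q_in−Q_out)) = 55.5 × (1580/3298.6)^(1.7214) = 15.632 g.
C = m/V = 15.632/3298.6 = 0.0047391 g/gal.

0.00474 g/gal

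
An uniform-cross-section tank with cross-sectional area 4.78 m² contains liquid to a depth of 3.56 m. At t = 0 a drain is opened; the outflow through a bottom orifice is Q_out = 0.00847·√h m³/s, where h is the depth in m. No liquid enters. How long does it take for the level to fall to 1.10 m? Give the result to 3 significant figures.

Mass balance (ρ constant): A dh/dt = −0.00847 √h.
∫ h^(−1/2) dh = −(0.00847/A) ∫ dt, giving 2√h = 2√h₀ − (0.00847/A) t.
t = 2A(√h₀ − √h)/0.00847 = 2·4.78·(√3.56 − √1.10)/0.00847
  = 9.5600 × (1.8868 − 1.0488) / 0.00847 = 945.83 s.

946 s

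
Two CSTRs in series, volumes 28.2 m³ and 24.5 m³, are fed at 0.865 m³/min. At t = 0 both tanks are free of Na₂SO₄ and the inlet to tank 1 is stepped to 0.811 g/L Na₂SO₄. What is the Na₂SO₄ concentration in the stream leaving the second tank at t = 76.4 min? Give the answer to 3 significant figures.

Species balance on tank i: dCᵢ/dt = (Cᵢ₋₁ − Cᵢ)/τᵢ with τᵢ = Vᵢ/Q.
τ₁ = 28.2/0.865 = 32.601 min; τ₂ = 24.5/0.865 = 28.324 min.
Solving the cascade with C₁(0)=C₂(0)=0 gives C₂(t) = C_in[1 − (τ₁ e^(−t/τ₁) − τ₂ e^(−t/τ₂))/(τ₁ − τ₂)].
At t = 76.4: e^(−t/τ₁) = 0.095993, e^(−t/τ₂) = 0.067381.
C₂ = 0.811·[1 − (32.601·0.095993 − 28.324·0.067381)/(4.2775)] = 0.811·0.71455 = 0.57950 g/L.

0.579 g/L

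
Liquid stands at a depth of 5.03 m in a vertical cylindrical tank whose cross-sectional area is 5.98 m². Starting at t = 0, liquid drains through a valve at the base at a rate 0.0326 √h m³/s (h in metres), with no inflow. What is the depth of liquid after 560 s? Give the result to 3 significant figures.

Unsteady balance on liquid volume: A dh/dt = −0.0326 √h.
Separate and integrate: 2(√h − √h₀) = −(0.0326/A) t.
√h = √5.03 − 0.0326·560/(2·5.98) = 2.2428 − 1.5264 = 0.71634.
h = 0.71634² = 0.51315 m.

0.513 m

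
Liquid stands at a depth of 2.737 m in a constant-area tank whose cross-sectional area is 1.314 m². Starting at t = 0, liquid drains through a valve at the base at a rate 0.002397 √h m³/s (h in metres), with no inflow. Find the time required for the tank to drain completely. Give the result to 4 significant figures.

1814 s

A dh/dt = −Q_out = −0.002397 √h.
∫ h^(−1/2) dh = −(0.002397/A) ∫ dt, giving 2√h = 2√h₀ − (0.002397/A) t.
Set h = 0: 2√h₀ = (0.002397/A) t_empty ⇒ t_empty = 2A√h₀/0.002397.
t_empty = 2·1.314·√2.737/0.002397 = 2.62800·1.65439/0.002397 = 1813.82 s.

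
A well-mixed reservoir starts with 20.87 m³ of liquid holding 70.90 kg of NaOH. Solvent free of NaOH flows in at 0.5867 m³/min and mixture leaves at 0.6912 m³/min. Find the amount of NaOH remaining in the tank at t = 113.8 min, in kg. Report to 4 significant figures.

0.2676 kg

Let m(t) be the amount of NaOH. Volume: V(t) = V₀ + (Q_in − Q_out) t = 20.87 − 0.104500 t; V(113.8) = 8.97790 m³.
No NaOH enters, so dm/dt = −Q_out · (m/V).
dm/m = −Q_out dt/(V₀ − 0.104500 t); integrating gives ln(m/m₀) = −(Q_out/(Q_in−Q_out)) ln(V/V₀).
m = m₀ (V₀/V)^(Q_out/(Q_in−Q_out)) = 70.90 × (20.87/8.97790)^(-6.61435) = 0.267604 kg.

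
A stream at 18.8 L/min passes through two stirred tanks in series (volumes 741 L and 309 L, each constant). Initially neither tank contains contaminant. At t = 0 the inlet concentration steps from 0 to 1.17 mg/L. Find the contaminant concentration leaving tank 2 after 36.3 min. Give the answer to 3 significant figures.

Time constants: τᵢ = Vᵢ/Q for each well-mixed tank.
τ₁ = 741/18.8 = 39.415 min; τ₂ = 309/18.8 = 16.436 min.
Tank 1: C₁ = C_in(1 − e^(−t/τ₁)). Tank 2 (τ₁ ≠ τ₂): C₂ = C_in[1 − (τ₁ e^(−t/τ₁) − τ₂ e^(−t/τ₂))/(τ₁ − τ₂)].
At t = 36.3: e^(−t/τ₁) = 0.39813, e^(−t/τ₂) = 0.10986.
C₂ = 1.17·[1 − (39.415·0.39813 − 16.436·0.10986)/(22.979)] = 1.17·0.39567 = 0.46294 mg/L.

0.463 mg/L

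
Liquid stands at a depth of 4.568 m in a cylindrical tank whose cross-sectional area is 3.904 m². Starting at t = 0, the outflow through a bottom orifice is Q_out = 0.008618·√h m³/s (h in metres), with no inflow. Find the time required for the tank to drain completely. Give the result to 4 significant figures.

Accumulation of liquid (constant cross-section A): A dh/dt = −0.008618 √h.
Separate and integrate: 2(√h − √h₀) = −(0.008618/A) t.
Set h = 0: 2√h₀ = (0.008618/A) t_empty ⇒ t_empty = 2A√h₀/0.008618.
t_empty = 2·3.904·√4.568/0.008618 = 7.80800·2.13729/0.008618 = 1936.41 s.

1936 s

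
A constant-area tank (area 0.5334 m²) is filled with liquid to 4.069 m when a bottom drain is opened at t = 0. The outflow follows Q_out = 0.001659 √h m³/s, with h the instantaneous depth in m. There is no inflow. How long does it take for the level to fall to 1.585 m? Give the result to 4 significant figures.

487.6 s

A dh/dt = −Q_out = −0.001659 √h.
∫ h^(−1/2) dh = −(0.001659/A) ∫ dt, giving 2√h = 2√h₀ − (0.001659/A) t.
t = 2A(√h₀ − √h)/0.001659 = 2·0.5334·(√4.069 − √1.585)/0.001659
  = 1.06680 × (2.01718 − 1.25897) / 0.001659 = 487.557 s.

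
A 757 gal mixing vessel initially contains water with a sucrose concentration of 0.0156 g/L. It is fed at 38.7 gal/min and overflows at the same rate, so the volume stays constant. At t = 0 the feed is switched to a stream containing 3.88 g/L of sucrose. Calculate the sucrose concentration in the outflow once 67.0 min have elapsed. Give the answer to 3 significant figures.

Transient balance on the dissolved component: V dC/dt = Q(C_in − C).
Rewrite as dC/dt + C/τ = C_in/τ, τ = V/Q = 19.561 min.
This is linear first-order; C(t) = C_in + (C₀ − C_in) e^(−t/τ).
C(67.0) = 3.88 + (0.0156 − 3.88)·e^(−67.0/19.561) = 3.88 + (-3.8644)·0.032542 = 3.7542 g/L.

3.75 g/L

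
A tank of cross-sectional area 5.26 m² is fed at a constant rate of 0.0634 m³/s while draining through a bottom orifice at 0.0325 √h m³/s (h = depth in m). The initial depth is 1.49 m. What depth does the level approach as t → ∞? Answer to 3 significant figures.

A dh/dt = Q_in − 0.0325 √h. Steady state requires inflow = outflow:
Q_in = 0.0325 √h_ss ⇒ √h_ss = 0.0634/0.0325 = 1.9508.
h_ss = 1.9508² = 3.8055 m. (Since h₀ = 1.49 m < h_ss, the level will rise toward this value.)

3.81 m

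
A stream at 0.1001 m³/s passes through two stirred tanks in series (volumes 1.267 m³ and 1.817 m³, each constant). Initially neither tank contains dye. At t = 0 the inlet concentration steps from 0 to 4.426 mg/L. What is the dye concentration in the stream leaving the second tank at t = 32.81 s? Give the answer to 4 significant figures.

2.790 mg/L

Each tank obeys Vᵢ dCᵢ/dt = Q(Cᵢ₋₁ − Cᵢ), so τᵢ = Vᵢ/Q.
τ₁ = 1.267/0.1001 = 12.6573 s; τ₂ = 1.817/0.1001 = 18.1518 s.
Solving the cascade with C₁(0)=C₂(0)=0 gives C₂(t) = C_in[1 − (τ₁ e^(−t/τ₁) − τ₂ e^(−t/τ₂))/(τ₁ − τ₂)].
At t = 32.81: e^(−t/τ₁) = 0.0748573, e^(−t/τ₂) = 0.164059.
C₂ = 4.426·[1 − (12.6573·0.0748573 − 18.1518·0.164059)/(-5.49451)] = 4.426·0.630453 = 2.79038 mg/L.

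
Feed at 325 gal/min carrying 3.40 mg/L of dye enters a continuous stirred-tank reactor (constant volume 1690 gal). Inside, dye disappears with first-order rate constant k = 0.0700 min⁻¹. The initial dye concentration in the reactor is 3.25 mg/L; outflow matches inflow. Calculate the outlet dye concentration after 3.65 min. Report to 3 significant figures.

Species balance: V dC/dt = Q C_in − Q C − k V C.
This is linear with rate a = Q/V + k = 0.26231 min⁻¹.
C_ss = Q C_in/(Q + kV) = 2.4927 mg/L; C(t) = C_ss + (C₀ − C_ss) e^(−a t).
C(3.65) = 2.4927 + (0.75733)·e^(−0.26231·3.65) = 2.4927 + (0.75733)·0.38388 = 2.7834 mg/L.

2.78 mg/L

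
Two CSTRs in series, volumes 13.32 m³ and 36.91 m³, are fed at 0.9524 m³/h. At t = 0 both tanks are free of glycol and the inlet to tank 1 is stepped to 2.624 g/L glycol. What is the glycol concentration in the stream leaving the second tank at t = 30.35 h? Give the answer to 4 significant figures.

0.9170 g/L

Time constants: τᵢ = Vᵢ/Q for each well-mixed tank.
τ₁ = 13.32/0.9524 = 13.9857 h; τ₂ = 36.91/0.9524 = 38.7547 h.
Solving the cascade with C₁(0)=C₂(0)=0 gives C₂(t) = C_in[1 − (τ₁ e^(−t/τ₁) − τ₂ e^(−t/τ₂))/(τ₁ − τ₂)].
At t = 30.35: e^(−t/τ₁) = 0.114170, e^(−t/τ₂) = 0.456973.
C₂ = 2.624·[1 − (13.9857·0.114170 − 38.7547·0.456973)/(-24.7690)] = 2.624·0.349464 = 0.916993 g/L.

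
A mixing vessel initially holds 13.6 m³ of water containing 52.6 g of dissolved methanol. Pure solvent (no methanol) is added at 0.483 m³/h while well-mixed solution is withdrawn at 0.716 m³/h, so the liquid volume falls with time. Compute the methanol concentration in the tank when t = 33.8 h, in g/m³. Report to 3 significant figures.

Total volume: dV/dt = Q_in − Q_out = -0.23300 m³/h, so V(t) = 13.6 − 0.23300 t and V(33.8) = 5.7246 m³.
Solute balance: dm/dt = 0 − Q_out C = −Q_out m/V(t).
dm/m = −Q_out dt/(V₀ − 0.23300 t); integrating gives ln(m/m₀) = −(Q_out/(Q_in−Q_out)) ln(V/V₀).
m = m₀ (V₀/V)^(Q_out/(Q_in−Q_out)) = 52.6 × (13.6/5.7246)^(-3.0730) = 3.6829 g.
C = m/V = 3.6829/5.7246 = 0.64334 g/m³.

0.643 g/m³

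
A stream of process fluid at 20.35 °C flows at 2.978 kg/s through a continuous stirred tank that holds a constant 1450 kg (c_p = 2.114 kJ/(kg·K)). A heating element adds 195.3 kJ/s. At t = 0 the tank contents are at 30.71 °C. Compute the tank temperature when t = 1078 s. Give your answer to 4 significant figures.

M c_p dT/dt = ṁ c_p (T_in − T) + Q̇.
Rearrange: dT/dt = (T_ss − T)/τ with τ = M/ṁ = 486.904 s and T_ss = T_in + Q̇/(ṁ c_p) = 51.3722 °C.
This is linear first-order; T(t) = T_ss + (T₀ − T_ss) e^(−t/τ).
T(1078) = 51.3722 + (-20.6622)·e^(−1078/486.904) = 51.3722 + (-20.6622)·0.109264 = 49.1146 °C.

49.11 °C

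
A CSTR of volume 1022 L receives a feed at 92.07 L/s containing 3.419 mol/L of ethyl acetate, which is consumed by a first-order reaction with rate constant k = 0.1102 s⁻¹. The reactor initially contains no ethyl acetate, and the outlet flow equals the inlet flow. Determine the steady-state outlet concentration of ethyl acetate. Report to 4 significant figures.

1.538 mol/L

Species balance: V dC/dt = Q C_in − Q C − k V C.
At steady state: 0 = Q C_in − (Q + kV) C_ss, so C_ss = Q C_in/(Q + kV).
C_ss = 92.07·3.419/(92.07 + 0.1102·1022) = 314.787/204.694 = 1.53784 mol/L.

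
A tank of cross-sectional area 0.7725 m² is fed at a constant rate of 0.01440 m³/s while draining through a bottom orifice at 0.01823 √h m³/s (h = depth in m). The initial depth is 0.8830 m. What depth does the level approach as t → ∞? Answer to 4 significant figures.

0.6240 m

Mass balance (ρ constant): A dh/dt = Q_in − 0.01823 √h. At steady state dh/dt = 0:
Q_in = 0.01823 √h_ss ⇒ √h_ss = 0.01440/0.01823 = 0.789907.
h_ss = 0.789907² = 0.623953 m. (Since h₀ = 0.8830 m > h_ss, the level will fall toward this value.)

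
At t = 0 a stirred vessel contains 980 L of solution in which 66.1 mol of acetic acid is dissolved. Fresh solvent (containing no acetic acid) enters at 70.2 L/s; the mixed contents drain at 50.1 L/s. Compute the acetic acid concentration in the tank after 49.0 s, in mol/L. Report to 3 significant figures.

Total volume: dV/dt = Q_in − Q_out = 20.100 L/s, so V(t) = 980 + 20.100 t and V(49.0) = 1964.9 L.
Solute balance: dm/dt = 0 − Q_out C = −Q_out m/V(t).
dm/m = −Q_out dt/(V₀ + 20.100 t); integrating gives ln(m/m₀) = −(Q_out/(Q_in−Q_out)) ln(V/V₀).
m = m₀ (V₀/V)^(Q_out/(Q_in−Q_out)) = 66.1 × (980/1964.9)^(2.4925) = 11.673 mol.
C = m/V = 11.673/1964.9 = 0.0059406 mol/L.

0.00594 mol/L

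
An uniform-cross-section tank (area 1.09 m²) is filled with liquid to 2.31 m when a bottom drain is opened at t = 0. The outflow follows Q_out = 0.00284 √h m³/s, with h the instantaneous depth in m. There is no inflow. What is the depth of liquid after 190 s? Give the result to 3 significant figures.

1.62 m

A dh/dt = −Q_out = −0.00284 √h.
∫ h^(−1/2) dh = −(0.00284/A) ∫ dt, giving 2√h = 2√h₀ − (0.00284/A) t.
√h = √2.31 − 0.00284·190/(2·1.09) = 1.5199 − 0.24752 = 1.2723.
h = 1.2723² = 1.6189 m.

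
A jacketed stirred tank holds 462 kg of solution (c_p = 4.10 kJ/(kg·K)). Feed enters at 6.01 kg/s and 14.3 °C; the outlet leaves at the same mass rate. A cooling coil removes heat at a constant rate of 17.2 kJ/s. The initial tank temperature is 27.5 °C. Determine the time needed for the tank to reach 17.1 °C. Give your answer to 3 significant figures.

First-law balance (no shaft work): M c_p dT/dt = ṁ c_p (T_in − T) − 17.2.
τ = M/ṁ = 76.872 s; T_ss = T_in − Q̇/(ṁ c_p) = 13.602 °C.
T(t) = T_ss + (T₀ − T_ss) e^(−t/τ). Set T = 17.1:
e^(−t/τ) = (17.1 − 13.602)/(27.5 − 13.602) = 0.25169
t = −76.872 · ln(0.25169) = 106.05 s.

106 s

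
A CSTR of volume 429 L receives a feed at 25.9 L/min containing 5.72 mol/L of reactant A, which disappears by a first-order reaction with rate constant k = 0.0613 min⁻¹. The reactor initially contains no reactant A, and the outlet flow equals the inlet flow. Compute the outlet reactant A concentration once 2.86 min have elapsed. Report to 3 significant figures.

0.834 mol/L

V dC/dt = Q(C_in − C) − k V C.
dC/dt = (Q/V) C_in − (Q/V + k) C; effective rate a = Q/V + k = 0.060373 + 0.0613 = 0.12167 min⁻¹.
C_ss = Q C_in/(Q + kV) = 2.8382 mol/L; C(t) = C_ss + (C₀ − C_ss) e^(−a t).
C(2.86) = 2.8382 + (-2.8382)·e^(−0.12167·2.86) = 2.8382 + (-2.8382)·0.70611 = 0.83412 mol/L.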